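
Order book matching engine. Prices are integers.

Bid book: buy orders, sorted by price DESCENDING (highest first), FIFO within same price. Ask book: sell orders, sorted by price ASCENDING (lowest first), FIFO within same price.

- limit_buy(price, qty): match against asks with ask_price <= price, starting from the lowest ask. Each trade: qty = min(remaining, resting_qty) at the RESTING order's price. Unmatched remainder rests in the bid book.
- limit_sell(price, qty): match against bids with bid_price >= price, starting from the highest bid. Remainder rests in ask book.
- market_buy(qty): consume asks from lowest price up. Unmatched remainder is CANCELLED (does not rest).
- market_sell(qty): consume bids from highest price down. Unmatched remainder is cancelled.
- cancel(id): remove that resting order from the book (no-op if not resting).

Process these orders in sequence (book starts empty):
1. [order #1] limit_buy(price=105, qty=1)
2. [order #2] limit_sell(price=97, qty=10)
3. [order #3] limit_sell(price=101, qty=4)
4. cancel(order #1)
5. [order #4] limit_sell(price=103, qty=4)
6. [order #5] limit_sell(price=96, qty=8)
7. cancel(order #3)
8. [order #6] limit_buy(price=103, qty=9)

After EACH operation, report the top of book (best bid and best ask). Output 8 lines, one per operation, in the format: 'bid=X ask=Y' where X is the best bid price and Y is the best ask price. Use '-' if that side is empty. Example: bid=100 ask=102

Answer: bid=105 ask=-
bid=- ask=97
bid=- ask=97
bid=- ask=97
bid=- ask=97
bid=- ask=96
bid=- ask=96
bid=- ask=97

Derivation:
After op 1 [order #1] limit_buy(price=105, qty=1): fills=none; bids=[#1:1@105] asks=[-]
After op 2 [order #2] limit_sell(price=97, qty=10): fills=#1x#2:1@105; bids=[-] asks=[#2:9@97]
After op 3 [order #3] limit_sell(price=101, qty=4): fills=none; bids=[-] asks=[#2:9@97 #3:4@101]
After op 4 cancel(order #1): fills=none; bids=[-] asks=[#2:9@97 #3:4@101]
After op 5 [order #4] limit_sell(price=103, qty=4): fills=none; bids=[-] asks=[#2:9@97 #3:4@101 #4:4@103]
After op 6 [order #5] limit_sell(price=96, qty=8): fills=none; bids=[-] asks=[#5:8@96 #2:9@97 #3:4@101 #4:4@103]
After op 7 cancel(order #3): fills=none; bids=[-] asks=[#5:8@96 #2:9@97 #4:4@103]
After op 8 [order #6] limit_buy(price=103, qty=9): fills=#6x#5:8@96 #6x#2:1@97; bids=[-] asks=[#2:8@97 #4:4@103]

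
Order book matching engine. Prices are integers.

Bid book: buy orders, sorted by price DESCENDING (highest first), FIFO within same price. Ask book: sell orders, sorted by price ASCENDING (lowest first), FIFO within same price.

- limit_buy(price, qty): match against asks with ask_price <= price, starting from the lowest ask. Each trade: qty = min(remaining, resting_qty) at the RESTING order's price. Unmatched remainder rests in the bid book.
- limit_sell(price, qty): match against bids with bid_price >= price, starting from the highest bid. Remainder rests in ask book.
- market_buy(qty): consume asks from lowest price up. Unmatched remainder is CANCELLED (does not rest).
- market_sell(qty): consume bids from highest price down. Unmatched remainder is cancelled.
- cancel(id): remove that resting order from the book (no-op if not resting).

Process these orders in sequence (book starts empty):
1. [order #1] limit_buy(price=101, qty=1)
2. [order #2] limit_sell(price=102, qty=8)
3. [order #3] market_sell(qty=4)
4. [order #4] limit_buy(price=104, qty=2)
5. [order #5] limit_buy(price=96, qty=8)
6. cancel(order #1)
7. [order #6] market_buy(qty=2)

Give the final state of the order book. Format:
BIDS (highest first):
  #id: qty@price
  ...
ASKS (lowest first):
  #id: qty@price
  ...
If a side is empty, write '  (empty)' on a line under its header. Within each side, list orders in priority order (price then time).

After op 1 [order #1] limit_buy(price=101, qty=1): fills=none; bids=[#1:1@101] asks=[-]
After op 2 [order #2] limit_sell(price=102, qty=8): fills=none; bids=[#1:1@101] asks=[#2:8@102]
After op 3 [order #3] market_sell(qty=4): fills=#1x#3:1@101; bids=[-] asks=[#2:8@102]
After op 4 [order #4] limit_buy(price=104, qty=2): fills=#4x#2:2@102; bids=[-] asks=[#2:6@102]
After op 5 [order #5] limit_buy(price=96, qty=8): fills=none; bids=[#5:8@96] asks=[#2:6@102]
After op 6 cancel(order #1): fills=none; bids=[#5:8@96] asks=[#2:6@102]
After op 7 [order #6] market_buy(qty=2): fills=#6x#2:2@102; bids=[#5:8@96] asks=[#2:4@102]

Answer: BIDS (highest first):
  #5: 8@96
ASKS (lowest first):
  #2: 4@102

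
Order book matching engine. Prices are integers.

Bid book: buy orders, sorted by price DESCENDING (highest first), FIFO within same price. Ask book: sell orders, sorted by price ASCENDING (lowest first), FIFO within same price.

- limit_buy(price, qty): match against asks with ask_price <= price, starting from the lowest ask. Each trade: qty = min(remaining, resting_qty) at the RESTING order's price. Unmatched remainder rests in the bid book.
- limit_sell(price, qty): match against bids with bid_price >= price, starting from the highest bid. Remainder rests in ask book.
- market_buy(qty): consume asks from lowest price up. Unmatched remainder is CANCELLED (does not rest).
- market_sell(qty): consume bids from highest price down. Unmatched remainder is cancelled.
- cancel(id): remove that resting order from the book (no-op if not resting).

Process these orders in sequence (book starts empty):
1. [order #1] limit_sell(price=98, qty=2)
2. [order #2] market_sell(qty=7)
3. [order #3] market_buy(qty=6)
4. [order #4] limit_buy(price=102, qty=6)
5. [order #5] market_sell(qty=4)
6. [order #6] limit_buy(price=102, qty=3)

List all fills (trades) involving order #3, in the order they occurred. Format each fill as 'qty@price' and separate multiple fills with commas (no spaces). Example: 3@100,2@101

After op 1 [order #1] limit_sell(price=98, qty=2): fills=none; bids=[-] asks=[#1:2@98]
After op 2 [order #2] market_sell(qty=7): fills=none; bids=[-] asks=[#1:2@98]
After op 3 [order #3] market_buy(qty=6): fills=#3x#1:2@98; bids=[-] asks=[-]
After op 4 [order #4] limit_buy(price=102, qty=6): fills=none; bids=[#4:6@102] asks=[-]
After op 5 [order #5] market_sell(qty=4): fills=#4x#5:4@102; bids=[#4:2@102] asks=[-]
After op 6 [order #6] limit_buy(price=102, qty=3): fills=none; bids=[#4:2@102 #6:3@102] asks=[-]

Answer: 2@98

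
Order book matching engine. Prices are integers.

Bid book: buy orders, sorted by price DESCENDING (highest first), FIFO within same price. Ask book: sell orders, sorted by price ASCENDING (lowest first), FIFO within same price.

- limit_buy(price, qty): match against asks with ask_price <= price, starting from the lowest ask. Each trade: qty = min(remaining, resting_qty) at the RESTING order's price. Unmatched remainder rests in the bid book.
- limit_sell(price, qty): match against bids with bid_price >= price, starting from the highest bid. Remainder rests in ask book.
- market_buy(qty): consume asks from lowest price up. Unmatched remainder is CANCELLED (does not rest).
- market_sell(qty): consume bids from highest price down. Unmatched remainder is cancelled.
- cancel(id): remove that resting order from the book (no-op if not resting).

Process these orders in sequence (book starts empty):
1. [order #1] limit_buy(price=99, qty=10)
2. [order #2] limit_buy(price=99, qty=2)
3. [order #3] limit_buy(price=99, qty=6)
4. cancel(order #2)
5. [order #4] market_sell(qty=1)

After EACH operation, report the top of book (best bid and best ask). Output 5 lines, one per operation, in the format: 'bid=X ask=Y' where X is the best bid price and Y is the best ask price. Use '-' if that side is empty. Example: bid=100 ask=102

Answer: bid=99 ask=-
bid=99 ask=-
bid=99 ask=-
bid=99 ask=-
bid=99 ask=-

Derivation:
After op 1 [order #1] limit_buy(price=99, qty=10): fills=none; bids=[#1:10@99] asks=[-]
After op 2 [order #2] limit_buy(price=99, qty=2): fills=none; bids=[#1:10@99 #2:2@99] asks=[-]
After op 3 [order #3] limit_buy(price=99, qty=6): fills=none; bids=[#1:10@99 #2:2@99 #3:6@99] asks=[-]
After op 4 cancel(order #2): fills=none; bids=[#1:10@99 #3:6@99] asks=[-]
After op 5 [order #4] market_sell(qty=1): fills=#1x#4:1@99; bids=[#1:9@99 #3:6@99] asks=[-]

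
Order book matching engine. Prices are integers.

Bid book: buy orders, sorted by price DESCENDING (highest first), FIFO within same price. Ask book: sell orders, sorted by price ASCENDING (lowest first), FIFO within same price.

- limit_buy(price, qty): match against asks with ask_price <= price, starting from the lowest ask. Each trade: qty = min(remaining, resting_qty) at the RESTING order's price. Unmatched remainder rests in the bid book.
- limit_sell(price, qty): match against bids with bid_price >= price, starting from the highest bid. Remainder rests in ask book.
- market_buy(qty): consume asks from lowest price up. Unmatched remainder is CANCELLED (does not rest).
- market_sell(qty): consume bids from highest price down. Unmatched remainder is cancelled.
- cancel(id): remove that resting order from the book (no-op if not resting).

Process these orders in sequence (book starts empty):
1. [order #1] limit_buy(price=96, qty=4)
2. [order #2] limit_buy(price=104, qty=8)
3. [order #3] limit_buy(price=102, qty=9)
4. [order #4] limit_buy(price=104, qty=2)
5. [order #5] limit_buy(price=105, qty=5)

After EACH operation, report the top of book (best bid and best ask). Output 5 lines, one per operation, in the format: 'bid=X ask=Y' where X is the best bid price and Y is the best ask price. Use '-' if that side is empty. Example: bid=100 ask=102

After op 1 [order #1] limit_buy(price=96, qty=4): fills=none; bids=[#1:4@96] asks=[-]
After op 2 [order #2] limit_buy(price=104, qty=8): fills=none; bids=[#2:8@104 #1:4@96] asks=[-]
After op 3 [order #3] limit_buy(price=102, qty=9): fills=none; bids=[#2:8@104 #3:9@102 #1:4@96] asks=[-]
After op 4 [order #4] limit_buy(price=104, qty=2): fills=none; bids=[#2:8@104 #4:2@104 #3:9@102 #1:4@96] asks=[-]
After op 5 [order #5] limit_buy(price=105, qty=5): fills=none; bids=[#5:5@105 #2:8@104 #4:2@104 #3:9@102 #1:4@96] asks=[-]

Answer: bid=96 ask=-
bid=104 ask=-
bid=104 ask=-
bid=104 ask=-
bid=105 ask=-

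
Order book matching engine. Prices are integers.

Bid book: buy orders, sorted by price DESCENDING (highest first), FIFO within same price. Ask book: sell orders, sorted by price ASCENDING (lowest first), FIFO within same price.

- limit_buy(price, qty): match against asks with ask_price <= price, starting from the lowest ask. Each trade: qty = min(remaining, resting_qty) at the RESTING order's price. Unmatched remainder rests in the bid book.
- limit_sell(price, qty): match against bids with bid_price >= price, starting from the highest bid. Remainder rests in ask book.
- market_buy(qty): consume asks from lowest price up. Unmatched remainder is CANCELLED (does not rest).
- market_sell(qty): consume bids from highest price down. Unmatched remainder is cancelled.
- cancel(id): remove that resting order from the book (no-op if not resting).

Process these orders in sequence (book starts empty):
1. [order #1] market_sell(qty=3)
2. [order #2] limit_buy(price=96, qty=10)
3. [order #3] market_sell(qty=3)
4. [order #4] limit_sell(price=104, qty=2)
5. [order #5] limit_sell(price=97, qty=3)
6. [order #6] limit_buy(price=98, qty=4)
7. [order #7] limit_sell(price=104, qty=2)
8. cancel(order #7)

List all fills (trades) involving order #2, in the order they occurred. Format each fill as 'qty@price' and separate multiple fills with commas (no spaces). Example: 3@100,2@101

Answer: 3@96

Derivation:
After op 1 [order #1] market_sell(qty=3): fills=none; bids=[-] asks=[-]
After op 2 [order #2] limit_buy(price=96, qty=10): fills=none; bids=[#2:10@96] asks=[-]
After op 3 [order #3] market_sell(qty=3): fills=#2x#3:3@96; bids=[#2:7@96] asks=[-]
After op 4 [order #4] limit_sell(price=104, qty=2): fills=none; bids=[#2:7@96] asks=[#4:2@104]
After op 5 [order #5] limit_sell(price=97, qty=3): fills=none; bids=[#2:7@96] asks=[#5:3@97 #4:2@104]
After op 6 [order #6] limit_buy(price=98, qty=4): fills=#6x#5:3@97; bids=[#6:1@98 #2:7@96] asks=[#4:2@104]
After op 7 [order #7] limit_sell(price=104, qty=2): fills=none; bids=[#6:1@98 #2:7@96] asks=[#4:2@104 #7:2@104]
After op 8 cancel(order #7): fills=none; bids=[#6:1@98 #2:7@96] asks=[#4:2@104]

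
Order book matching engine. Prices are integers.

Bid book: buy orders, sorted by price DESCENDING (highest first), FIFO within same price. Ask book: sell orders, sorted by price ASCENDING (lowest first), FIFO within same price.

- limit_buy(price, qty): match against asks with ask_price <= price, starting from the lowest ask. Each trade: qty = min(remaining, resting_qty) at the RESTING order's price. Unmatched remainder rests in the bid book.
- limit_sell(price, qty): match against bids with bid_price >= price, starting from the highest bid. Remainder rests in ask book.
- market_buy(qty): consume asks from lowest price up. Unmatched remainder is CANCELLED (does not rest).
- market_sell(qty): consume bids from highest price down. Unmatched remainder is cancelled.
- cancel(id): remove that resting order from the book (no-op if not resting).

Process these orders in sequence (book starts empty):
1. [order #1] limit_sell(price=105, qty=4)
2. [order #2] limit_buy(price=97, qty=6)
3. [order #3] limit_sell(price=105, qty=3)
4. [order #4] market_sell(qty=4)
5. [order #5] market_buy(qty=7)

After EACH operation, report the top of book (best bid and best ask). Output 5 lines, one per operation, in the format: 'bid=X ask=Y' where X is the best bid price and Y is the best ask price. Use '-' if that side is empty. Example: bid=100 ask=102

Answer: bid=- ask=105
bid=97 ask=105
bid=97 ask=105
bid=97 ask=105
bid=97 ask=-

Derivation:
After op 1 [order #1] limit_sell(price=105, qty=4): fills=none; bids=[-] asks=[#1:4@105]
After op 2 [order #2] limit_buy(price=97, qty=6): fills=none; bids=[#2:6@97] asks=[#1:4@105]
After op 3 [order #3] limit_sell(price=105, qty=3): fills=none; bids=[#2:6@97] asks=[#1:4@105 #3:3@105]
After op 4 [order #4] market_sell(qty=4): fills=#2x#4:4@97; bids=[#2:2@97] asks=[#1:4@105 #3:3@105]
After op 5 [order #5] market_buy(qty=7): fills=#5x#1:4@105 #5x#3:3@105; bids=[#2:2@97] asks=[-]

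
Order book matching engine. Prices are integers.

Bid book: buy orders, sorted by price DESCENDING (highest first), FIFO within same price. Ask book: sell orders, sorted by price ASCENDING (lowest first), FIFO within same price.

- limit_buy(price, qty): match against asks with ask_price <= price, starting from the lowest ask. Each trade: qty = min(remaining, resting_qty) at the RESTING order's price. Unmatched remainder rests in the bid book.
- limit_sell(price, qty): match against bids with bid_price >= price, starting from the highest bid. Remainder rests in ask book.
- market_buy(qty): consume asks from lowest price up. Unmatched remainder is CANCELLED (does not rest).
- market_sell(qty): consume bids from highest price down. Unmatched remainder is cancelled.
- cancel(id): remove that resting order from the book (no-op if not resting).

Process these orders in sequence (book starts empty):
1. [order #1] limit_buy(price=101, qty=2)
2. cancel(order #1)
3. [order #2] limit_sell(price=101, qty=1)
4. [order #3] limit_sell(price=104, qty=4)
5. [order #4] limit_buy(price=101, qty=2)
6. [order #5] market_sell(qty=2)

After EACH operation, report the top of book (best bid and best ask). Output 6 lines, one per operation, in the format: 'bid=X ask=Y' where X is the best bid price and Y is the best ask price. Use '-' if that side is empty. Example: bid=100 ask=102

After op 1 [order #1] limit_buy(price=101, qty=2): fills=none; bids=[#1:2@101] asks=[-]
After op 2 cancel(order #1): fills=none; bids=[-] asks=[-]
After op 3 [order #2] limit_sell(price=101, qty=1): fills=none; bids=[-] asks=[#2:1@101]
After op 4 [order #3] limit_sell(price=104, qty=4): fills=none; bids=[-] asks=[#2:1@101 #3:4@104]
After op 5 [order #4] limit_buy(price=101, qty=2): fills=#4x#2:1@101; bids=[#4:1@101] asks=[#3:4@104]
After op 6 [order #5] market_sell(qty=2): fills=#4x#5:1@101; bids=[-] asks=[#3:4@104]

Answer: bid=101 ask=-
bid=- ask=-
bid=- ask=101
bid=- ask=101
bid=101 ask=104
bid=- ask=104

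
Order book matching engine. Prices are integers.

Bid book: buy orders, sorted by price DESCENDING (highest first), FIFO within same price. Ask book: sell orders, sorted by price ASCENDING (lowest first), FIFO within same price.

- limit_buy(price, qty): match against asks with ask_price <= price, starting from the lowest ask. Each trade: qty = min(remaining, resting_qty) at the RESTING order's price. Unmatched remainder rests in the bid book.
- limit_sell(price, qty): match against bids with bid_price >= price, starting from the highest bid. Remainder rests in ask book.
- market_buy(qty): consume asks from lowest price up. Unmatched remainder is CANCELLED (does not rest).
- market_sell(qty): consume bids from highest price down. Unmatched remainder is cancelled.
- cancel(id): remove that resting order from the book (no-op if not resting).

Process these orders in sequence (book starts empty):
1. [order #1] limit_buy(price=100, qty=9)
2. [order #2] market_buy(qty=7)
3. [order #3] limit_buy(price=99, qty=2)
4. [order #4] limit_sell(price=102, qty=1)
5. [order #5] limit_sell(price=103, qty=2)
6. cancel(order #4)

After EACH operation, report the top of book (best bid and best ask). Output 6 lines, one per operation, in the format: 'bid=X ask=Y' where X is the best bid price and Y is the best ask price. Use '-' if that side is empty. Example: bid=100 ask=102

Answer: bid=100 ask=-
bid=100 ask=-
bid=100 ask=-
bid=100 ask=102
bid=100 ask=102
bid=100 ask=103

Derivation:
After op 1 [order #1] limit_buy(price=100, qty=9): fills=none; bids=[#1:9@100] asks=[-]
After op 2 [order #2] market_buy(qty=7): fills=none; bids=[#1:9@100] asks=[-]
After op 3 [order #3] limit_buy(price=99, qty=2): fills=none; bids=[#1:9@100 #3:2@99] asks=[-]
After op 4 [order #4] limit_sell(price=102, qty=1): fills=none; bids=[#1:9@100 #3:2@99] asks=[#4:1@102]
After op 5 [order #5] limit_sell(price=103, qty=2): fills=none; bids=[#1:9@100 #3:2@99] asks=[#4:1@102 #5:2@103]
After op 6 cancel(order #4): fills=none; bids=[#1:9@100 #3:2@99] asks=[#5:2@103]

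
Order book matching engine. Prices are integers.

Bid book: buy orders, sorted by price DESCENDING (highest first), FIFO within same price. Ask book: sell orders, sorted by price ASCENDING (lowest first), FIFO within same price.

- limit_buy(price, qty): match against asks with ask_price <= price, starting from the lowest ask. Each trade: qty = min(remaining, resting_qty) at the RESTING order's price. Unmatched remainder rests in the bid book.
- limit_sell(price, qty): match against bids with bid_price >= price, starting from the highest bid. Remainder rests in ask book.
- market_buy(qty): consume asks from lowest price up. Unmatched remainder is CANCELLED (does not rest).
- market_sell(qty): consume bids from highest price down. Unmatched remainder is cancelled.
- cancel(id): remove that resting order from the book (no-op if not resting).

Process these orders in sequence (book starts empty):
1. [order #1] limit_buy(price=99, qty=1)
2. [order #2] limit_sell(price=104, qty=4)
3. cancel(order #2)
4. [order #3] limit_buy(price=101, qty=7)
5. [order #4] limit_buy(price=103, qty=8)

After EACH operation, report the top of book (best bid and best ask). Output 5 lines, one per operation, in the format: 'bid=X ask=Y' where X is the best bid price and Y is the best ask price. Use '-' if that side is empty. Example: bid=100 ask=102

After op 1 [order #1] limit_buy(price=99, qty=1): fills=none; bids=[#1:1@99] asks=[-]
After op 2 [order #2] limit_sell(price=104, qty=4): fills=none; bids=[#1:1@99] asks=[#2:4@104]
After op 3 cancel(order #2): fills=none; bids=[#1:1@99] asks=[-]
After op 4 [order #3] limit_buy(price=101, qty=7): fills=none; bids=[#3:7@101 #1:1@99] asks=[-]
After op 5 [order #4] limit_buy(price=103, qty=8): fills=none; bids=[#4:8@103 #3:7@101 #1:1@99] asks=[-]

Answer: bid=99 ask=-
bid=99 ask=104
bid=99 ask=-
bid=101 ask=-
bid=103 ask=-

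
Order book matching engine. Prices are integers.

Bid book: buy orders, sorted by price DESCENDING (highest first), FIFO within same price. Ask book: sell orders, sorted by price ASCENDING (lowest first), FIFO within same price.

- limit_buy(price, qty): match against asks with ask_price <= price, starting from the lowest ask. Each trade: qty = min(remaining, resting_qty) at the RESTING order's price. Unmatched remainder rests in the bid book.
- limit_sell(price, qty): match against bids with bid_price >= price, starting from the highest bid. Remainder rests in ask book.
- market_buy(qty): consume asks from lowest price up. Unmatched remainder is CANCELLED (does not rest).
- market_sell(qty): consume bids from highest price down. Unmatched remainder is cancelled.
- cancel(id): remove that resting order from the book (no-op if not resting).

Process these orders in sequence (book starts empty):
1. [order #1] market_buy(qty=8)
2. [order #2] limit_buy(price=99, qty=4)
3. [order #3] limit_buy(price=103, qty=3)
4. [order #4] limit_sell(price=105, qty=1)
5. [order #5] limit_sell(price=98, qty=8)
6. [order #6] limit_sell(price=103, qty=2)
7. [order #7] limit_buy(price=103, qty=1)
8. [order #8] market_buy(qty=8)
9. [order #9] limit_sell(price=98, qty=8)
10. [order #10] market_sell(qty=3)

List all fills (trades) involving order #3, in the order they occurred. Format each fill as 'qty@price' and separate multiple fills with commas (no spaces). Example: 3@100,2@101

After op 1 [order #1] market_buy(qty=8): fills=none; bids=[-] asks=[-]
After op 2 [order #2] limit_buy(price=99, qty=4): fills=none; bids=[#2:4@99] asks=[-]
After op 3 [order #3] limit_buy(price=103, qty=3): fills=none; bids=[#3:3@103 #2:4@99] asks=[-]
After op 4 [order #4] limit_sell(price=105, qty=1): fills=none; bids=[#3:3@103 #2:4@99] asks=[#4:1@105]
After op 5 [order #5] limit_sell(price=98, qty=8): fills=#3x#5:3@103 #2x#5:4@99; bids=[-] asks=[#5:1@98 #4:1@105]
After op 6 [order #6] limit_sell(price=103, qty=2): fills=none; bids=[-] asks=[#5:1@98 #6:2@103 #4:1@105]
After op 7 [order #7] limit_buy(price=103, qty=1): fills=#7x#5:1@98; bids=[-] asks=[#6:2@103 #4:1@105]
After op 8 [order #8] market_buy(qty=8): fills=#8x#6:2@103 #8x#4:1@105; bids=[-] asks=[-]
After op 9 [order #9] limit_sell(price=98, qty=8): fills=none; bids=[-] asks=[#9:8@98]
After op 10 [order #10] market_sell(qty=3): fills=none; bids=[-] asks=[#9:8@98]

Answer: 3@103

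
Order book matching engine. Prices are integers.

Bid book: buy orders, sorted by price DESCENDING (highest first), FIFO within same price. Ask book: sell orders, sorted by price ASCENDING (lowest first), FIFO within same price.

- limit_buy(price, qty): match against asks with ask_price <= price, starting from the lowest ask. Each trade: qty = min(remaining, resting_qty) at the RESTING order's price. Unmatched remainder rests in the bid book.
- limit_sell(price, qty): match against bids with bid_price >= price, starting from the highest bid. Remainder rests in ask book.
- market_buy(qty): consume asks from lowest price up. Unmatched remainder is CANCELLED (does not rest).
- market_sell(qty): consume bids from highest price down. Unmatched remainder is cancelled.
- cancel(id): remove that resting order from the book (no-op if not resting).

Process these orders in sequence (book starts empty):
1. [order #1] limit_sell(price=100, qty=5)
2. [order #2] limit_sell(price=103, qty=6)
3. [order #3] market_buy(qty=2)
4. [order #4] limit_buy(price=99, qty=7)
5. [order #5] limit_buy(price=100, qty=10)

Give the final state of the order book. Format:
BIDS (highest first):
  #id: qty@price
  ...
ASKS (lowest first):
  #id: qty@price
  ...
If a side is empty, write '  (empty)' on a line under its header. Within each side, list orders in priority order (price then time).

Answer: BIDS (highest first):
  #5: 7@100
  #4: 7@99
ASKS (lowest first):
  #2: 6@103

Derivation:
After op 1 [order #1] limit_sell(price=100, qty=5): fills=none; bids=[-] asks=[#1:5@100]
After op 2 [order #2] limit_sell(price=103, qty=6): fills=none; bids=[-] asks=[#1:5@100 #2:6@103]
After op 3 [order #3] market_buy(qty=2): fills=#3x#1:2@100; bids=[-] asks=[#1:3@100 #2:6@103]
After op 4 [order #4] limit_buy(price=99, qty=7): fills=none; bids=[#4:7@99] asks=[#1:3@100 #2:6@103]
After op 5 [order #5] limit_buy(price=100, qty=10): fills=#5x#1:3@100; bids=[#5:7@100 #4:7@99] asks=[#2:6@103]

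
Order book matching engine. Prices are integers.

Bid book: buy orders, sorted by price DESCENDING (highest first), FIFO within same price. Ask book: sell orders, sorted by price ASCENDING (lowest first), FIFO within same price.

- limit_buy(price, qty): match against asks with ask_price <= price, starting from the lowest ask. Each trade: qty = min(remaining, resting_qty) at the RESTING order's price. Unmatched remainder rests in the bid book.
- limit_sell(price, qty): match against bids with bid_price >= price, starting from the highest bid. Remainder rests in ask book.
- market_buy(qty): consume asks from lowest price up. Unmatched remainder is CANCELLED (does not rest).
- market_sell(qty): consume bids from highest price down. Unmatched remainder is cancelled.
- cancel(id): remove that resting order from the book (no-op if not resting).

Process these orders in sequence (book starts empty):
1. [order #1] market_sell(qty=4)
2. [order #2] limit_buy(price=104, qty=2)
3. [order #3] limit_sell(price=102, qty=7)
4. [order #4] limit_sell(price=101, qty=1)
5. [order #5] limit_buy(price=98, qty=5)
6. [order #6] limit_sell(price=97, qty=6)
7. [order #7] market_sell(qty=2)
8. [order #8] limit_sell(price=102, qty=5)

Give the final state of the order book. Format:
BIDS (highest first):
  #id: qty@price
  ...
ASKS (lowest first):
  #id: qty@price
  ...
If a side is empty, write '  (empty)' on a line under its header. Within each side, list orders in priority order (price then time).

After op 1 [order #1] market_sell(qty=4): fills=none; bids=[-] asks=[-]
After op 2 [order #2] limit_buy(price=104, qty=2): fills=none; bids=[#2:2@104] asks=[-]
After op 3 [order #3] limit_sell(price=102, qty=7): fills=#2x#3:2@104; bids=[-] asks=[#3:5@102]
After op 4 [order #4] limit_sell(price=101, qty=1): fills=none; bids=[-] asks=[#4:1@101 #3:5@102]
After op 5 [order #5] limit_buy(price=98, qty=5): fills=none; bids=[#5:5@98] asks=[#4:1@101 #3:5@102]
After op 6 [order #6] limit_sell(price=97, qty=6): fills=#5x#6:5@98; bids=[-] asks=[#6:1@97 #4:1@101 #3:5@102]
After op 7 [order #7] market_sell(qty=2): fills=none; bids=[-] asks=[#6:1@97 #4:1@101 #3:5@102]
After op 8 [order #8] limit_sell(price=102, qty=5): fills=none; bids=[-] asks=[#6:1@97 #4:1@101 #3:5@102 #8:5@102]

Answer: BIDS (highest first):
  (empty)
ASKS (lowest first):
  #6: 1@97
  #4: 1@101
  #3: 5@102
  #8: 5@102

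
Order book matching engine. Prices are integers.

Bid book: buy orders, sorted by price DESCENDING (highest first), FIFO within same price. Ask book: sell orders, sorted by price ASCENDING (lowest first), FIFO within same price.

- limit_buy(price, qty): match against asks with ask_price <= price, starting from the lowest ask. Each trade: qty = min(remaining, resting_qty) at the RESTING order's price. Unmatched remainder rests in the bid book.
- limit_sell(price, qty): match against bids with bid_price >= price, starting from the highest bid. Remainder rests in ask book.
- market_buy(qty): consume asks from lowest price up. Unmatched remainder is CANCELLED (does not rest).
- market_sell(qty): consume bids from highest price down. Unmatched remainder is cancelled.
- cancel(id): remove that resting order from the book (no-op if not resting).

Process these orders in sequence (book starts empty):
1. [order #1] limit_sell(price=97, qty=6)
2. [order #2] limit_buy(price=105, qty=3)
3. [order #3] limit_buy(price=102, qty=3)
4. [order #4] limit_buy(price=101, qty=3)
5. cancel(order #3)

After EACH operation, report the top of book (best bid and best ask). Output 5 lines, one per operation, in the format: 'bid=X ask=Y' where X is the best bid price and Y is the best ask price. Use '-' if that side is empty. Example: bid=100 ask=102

Answer: bid=- ask=97
bid=- ask=97
bid=- ask=-
bid=101 ask=-
bid=101 ask=-

Derivation:
After op 1 [order #1] limit_sell(price=97, qty=6): fills=none; bids=[-] asks=[#1:6@97]
After op 2 [order #2] limit_buy(price=105, qty=3): fills=#2x#1:3@97; bids=[-] asks=[#1:3@97]
After op 3 [order #3] limit_buy(price=102, qty=3): fills=#3x#1:3@97; bids=[-] asks=[-]
After op 4 [order #4] limit_buy(price=101, qty=3): fills=none; bids=[#4:3@101] asks=[-]
After op 5 cancel(order #3): fills=none; bids=[#4:3@101] asks=[-]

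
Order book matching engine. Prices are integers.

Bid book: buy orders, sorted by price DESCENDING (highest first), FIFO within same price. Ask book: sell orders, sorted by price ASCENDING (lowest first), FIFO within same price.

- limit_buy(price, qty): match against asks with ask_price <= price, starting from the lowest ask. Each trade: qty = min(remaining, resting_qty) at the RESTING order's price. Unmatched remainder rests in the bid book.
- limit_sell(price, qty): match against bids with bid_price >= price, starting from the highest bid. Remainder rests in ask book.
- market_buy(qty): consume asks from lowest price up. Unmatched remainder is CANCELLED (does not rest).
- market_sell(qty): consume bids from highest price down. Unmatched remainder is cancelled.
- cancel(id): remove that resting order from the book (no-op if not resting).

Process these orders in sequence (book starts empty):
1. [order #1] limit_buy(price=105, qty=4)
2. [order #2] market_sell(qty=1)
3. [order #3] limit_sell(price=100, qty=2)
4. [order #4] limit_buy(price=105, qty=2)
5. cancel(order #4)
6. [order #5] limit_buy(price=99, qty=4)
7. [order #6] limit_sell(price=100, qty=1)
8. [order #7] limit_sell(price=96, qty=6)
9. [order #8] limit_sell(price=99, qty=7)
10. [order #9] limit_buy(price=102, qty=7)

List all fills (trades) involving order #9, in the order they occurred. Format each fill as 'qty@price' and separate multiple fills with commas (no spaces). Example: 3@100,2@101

After op 1 [order #1] limit_buy(price=105, qty=4): fills=none; bids=[#1:4@105] asks=[-]
After op 2 [order #2] market_sell(qty=1): fills=#1x#2:1@105; bids=[#1:3@105] asks=[-]
After op 3 [order #3] limit_sell(price=100, qty=2): fills=#1x#3:2@105; bids=[#1:1@105] asks=[-]
After op 4 [order #4] limit_buy(price=105, qty=2): fills=none; bids=[#1:1@105 #4:2@105] asks=[-]
After op 5 cancel(order #4): fills=none; bids=[#1:1@105] asks=[-]
After op 6 [order #5] limit_buy(price=99, qty=4): fills=none; bids=[#1:1@105 #5:4@99] asks=[-]
After op 7 [order #6] limit_sell(price=100, qty=1): fills=#1x#6:1@105; bids=[#5:4@99] asks=[-]
After op 8 [order #7] limit_sell(price=96, qty=6): fills=#5x#7:4@99; bids=[-] asks=[#7:2@96]
After op 9 [order #8] limit_sell(price=99, qty=7): fills=none; bids=[-] asks=[#7:2@96 #8:7@99]
After op 10 [order #9] limit_buy(price=102, qty=7): fills=#9x#7:2@96 #9x#8:5@99; bids=[-] asks=[#8:2@99]

Answer: 2@96,5@99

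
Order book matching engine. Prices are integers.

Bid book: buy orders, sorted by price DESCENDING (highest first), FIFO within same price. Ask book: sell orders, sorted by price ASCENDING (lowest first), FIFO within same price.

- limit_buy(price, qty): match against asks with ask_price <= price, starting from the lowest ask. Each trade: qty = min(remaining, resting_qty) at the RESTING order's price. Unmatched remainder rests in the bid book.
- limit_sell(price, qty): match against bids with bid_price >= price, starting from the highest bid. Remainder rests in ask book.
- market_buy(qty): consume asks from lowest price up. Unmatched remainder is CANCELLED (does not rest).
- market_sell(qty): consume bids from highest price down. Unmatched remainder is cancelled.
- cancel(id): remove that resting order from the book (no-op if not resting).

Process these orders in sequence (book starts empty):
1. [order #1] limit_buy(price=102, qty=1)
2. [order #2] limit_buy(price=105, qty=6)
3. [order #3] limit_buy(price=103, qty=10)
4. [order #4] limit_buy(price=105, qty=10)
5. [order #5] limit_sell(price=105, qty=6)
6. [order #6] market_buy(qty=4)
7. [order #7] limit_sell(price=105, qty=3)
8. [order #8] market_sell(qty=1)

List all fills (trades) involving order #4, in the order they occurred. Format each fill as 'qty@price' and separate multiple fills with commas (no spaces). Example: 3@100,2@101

Answer: 3@105,1@105

Derivation:
After op 1 [order #1] limit_buy(price=102, qty=1): fills=none; bids=[#1:1@102] asks=[-]
After op 2 [order #2] limit_buy(price=105, qty=6): fills=none; bids=[#2:6@105 #1:1@102] asks=[-]
After op 3 [order #3] limit_buy(price=103, qty=10): fills=none; bids=[#2:6@105 #3:10@103 #1:1@102] asks=[-]
After op 4 [order #4] limit_buy(price=105, qty=10): fills=none; bids=[#2:6@105 #4:10@105 #3:10@103 #1:1@102] asks=[-]
After op 5 [order #5] limit_sell(price=105, qty=6): fills=#2x#5:6@105; bids=[#4:10@105 #3:10@103 #1:1@102] asks=[-]
After op 6 [order #6] market_buy(qty=4): fills=none; bids=[#4:10@105 #3:10@103 #1:1@102] asks=[-]
After op 7 [order #7] limit_sell(price=105, qty=3): fills=#4x#7:3@105; bids=[#4:7@105 #3:10@103 #1:1@102] asks=[-]
After op 8 [order #8] market_sell(qty=1): fills=#4x#8:1@105; bids=[#4:6@105 #3:10@103 #1:1@102] asks=[-]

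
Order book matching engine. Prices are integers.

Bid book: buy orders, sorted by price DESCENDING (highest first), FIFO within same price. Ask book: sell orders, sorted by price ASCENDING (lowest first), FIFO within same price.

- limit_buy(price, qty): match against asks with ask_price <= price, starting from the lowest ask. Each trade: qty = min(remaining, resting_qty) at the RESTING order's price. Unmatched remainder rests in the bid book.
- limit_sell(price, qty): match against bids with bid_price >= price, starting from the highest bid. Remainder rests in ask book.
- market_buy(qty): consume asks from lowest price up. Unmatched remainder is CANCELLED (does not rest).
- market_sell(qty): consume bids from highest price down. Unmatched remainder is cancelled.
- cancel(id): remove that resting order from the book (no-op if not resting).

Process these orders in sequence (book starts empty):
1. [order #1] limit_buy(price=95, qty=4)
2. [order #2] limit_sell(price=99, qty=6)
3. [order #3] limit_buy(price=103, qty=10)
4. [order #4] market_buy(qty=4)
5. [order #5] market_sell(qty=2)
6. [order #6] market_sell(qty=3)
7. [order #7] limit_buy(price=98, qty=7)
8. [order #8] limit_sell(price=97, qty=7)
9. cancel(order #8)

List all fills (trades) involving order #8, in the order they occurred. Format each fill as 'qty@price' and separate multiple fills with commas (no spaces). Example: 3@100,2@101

Answer: 7@98

Derivation:
After op 1 [order #1] limit_buy(price=95, qty=4): fills=none; bids=[#1:4@95] asks=[-]
After op 2 [order #2] limit_sell(price=99, qty=6): fills=none; bids=[#1:4@95] asks=[#2:6@99]
After op 3 [order #3] limit_buy(price=103, qty=10): fills=#3x#2:6@99; bids=[#3:4@103 #1:4@95] asks=[-]
After op 4 [order #4] market_buy(qty=4): fills=none; bids=[#3:4@103 #1:4@95] asks=[-]
After op 5 [order #5] market_sell(qty=2): fills=#3x#5:2@103; bids=[#3:2@103 #1:4@95] asks=[-]
After op 6 [order #6] market_sell(qty=3): fills=#3x#6:2@103 #1x#6:1@95; bids=[#1:3@95] asks=[-]
After op 7 [order #7] limit_buy(price=98, qty=7): fills=none; bids=[#7:7@98 #1:3@95] asks=[-]
After op 8 [order #8] limit_sell(price=97, qty=7): fills=#7x#8:7@98; bids=[#1:3@95] asks=[-]
After op 9 cancel(order #8): fills=none; bids=[#1:3@95] asks=[-]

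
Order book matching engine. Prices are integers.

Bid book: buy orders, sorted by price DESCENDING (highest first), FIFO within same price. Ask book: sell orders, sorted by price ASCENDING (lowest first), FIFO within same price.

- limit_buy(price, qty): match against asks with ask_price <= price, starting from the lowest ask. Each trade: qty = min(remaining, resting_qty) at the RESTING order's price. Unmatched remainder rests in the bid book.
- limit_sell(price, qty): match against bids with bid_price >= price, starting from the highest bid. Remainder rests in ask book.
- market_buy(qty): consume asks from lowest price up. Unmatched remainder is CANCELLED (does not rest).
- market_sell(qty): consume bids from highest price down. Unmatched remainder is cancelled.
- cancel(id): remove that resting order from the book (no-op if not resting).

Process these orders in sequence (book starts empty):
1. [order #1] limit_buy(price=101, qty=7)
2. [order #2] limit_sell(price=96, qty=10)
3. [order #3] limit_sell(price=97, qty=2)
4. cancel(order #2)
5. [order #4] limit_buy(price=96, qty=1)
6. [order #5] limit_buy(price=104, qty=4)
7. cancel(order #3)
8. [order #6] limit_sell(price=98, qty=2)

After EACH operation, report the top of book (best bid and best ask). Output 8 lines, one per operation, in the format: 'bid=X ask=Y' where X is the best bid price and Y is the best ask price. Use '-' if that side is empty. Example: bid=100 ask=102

After op 1 [order #1] limit_buy(price=101, qty=7): fills=none; bids=[#1:7@101] asks=[-]
After op 2 [order #2] limit_sell(price=96, qty=10): fills=#1x#2:7@101; bids=[-] asks=[#2:3@96]
After op 3 [order #3] limit_sell(price=97, qty=2): fills=none; bids=[-] asks=[#2:3@96 #3:2@97]
After op 4 cancel(order #2): fills=none; bids=[-] asks=[#3:2@97]
After op 5 [order #4] limit_buy(price=96, qty=1): fills=none; bids=[#4:1@96] asks=[#3:2@97]
After op 6 [order #5] limit_buy(price=104, qty=4): fills=#5x#3:2@97; bids=[#5:2@104 #4:1@96] asks=[-]
After op 7 cancel(order #3): fills=none; bids=[#5:2@104 #4:1@96] asks=[-]
After op 8 [order #6] limit_sell(price=98, qty=2): fills=#5x#6:2@104; bids=[#4:1@96] asks=[-]

Answer: bid=101 ask=-
bid=- ask=96
bid=- ask=96
bid=- ask=97
bid=96 ask=97
bid=104 ask=-
bid=104 ask=-
bid=96 ask=-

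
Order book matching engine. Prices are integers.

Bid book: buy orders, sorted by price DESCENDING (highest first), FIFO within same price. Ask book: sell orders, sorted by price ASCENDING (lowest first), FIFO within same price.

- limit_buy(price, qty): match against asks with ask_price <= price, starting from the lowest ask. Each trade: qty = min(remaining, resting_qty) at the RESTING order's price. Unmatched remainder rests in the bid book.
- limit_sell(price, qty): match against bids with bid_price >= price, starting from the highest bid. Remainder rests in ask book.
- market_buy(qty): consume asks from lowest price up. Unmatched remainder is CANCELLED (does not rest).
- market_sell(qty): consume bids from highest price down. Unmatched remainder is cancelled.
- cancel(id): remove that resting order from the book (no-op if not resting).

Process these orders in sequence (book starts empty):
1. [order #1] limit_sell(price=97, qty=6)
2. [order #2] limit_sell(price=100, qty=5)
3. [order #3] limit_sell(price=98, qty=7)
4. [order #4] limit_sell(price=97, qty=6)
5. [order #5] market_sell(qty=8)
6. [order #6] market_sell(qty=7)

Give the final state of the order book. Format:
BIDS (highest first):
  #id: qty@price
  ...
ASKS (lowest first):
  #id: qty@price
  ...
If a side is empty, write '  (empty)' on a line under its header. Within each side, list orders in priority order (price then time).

Answer: BIDS (highest first):
  (empty)
ASKS (lowest first):
  #1: 6@97
  #4: 6@97
  #3: 7@98
  #2: 5@100

Derivation:
After op 1 [order #1] limit_sell(price=97, qty=6): fills=none; bids=[-] asks=[#1:6@97]
After op 2 [order #2] limit_sell(price=100, qty=5): fills=none; bids=[-] asks=[#1:6@97 #2:5@100]
After op 3 [order #3] limit_sell(price=98, qty=7): fills=none; bids=[-] asks=[#1:6@97 #3:7@98 #2:5@100]
After op 4 [order #4] limit_sell(price=97, qty=6): fills=none; bids=[-] asks=[#1:6@97 #4:6@97 #3:7@98 #2:5@100]
After op 5 [order #5] market_sell(qty=8): fills=none; bids=[-] asks=[#1:6@97 #4:6@97 #3:7@98 #2:5@100]
After op 6 [order #6] market_sell(qty=7): fills=none; bids=[-] asks=[#1:6@97 #4:6@97 #3:7@98 #2:5@100]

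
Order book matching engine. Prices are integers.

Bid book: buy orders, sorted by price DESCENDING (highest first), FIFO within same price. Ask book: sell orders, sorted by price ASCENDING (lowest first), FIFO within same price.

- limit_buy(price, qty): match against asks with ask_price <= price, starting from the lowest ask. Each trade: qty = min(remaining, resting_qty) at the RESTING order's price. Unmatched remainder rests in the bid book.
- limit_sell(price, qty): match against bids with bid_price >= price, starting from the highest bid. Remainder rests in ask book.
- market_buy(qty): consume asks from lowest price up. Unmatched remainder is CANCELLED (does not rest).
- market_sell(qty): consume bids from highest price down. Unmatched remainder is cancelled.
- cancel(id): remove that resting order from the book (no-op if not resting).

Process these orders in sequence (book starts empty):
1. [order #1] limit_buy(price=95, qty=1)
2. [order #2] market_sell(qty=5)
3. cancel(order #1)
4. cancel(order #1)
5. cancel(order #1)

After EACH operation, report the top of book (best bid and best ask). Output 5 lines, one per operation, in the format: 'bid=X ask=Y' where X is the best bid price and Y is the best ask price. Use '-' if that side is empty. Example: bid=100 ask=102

After op 1 [order #1] limit_buy(price=95, qty=1): fills=none; bids=[#1:1@95] asks=[-]
After op 2 [order #2] market_sell(qty=5): fills=#1x#2:1@95; bids=[-] asks=[-]
After op 3 cancel(order #1): fills=none; bids=[-] asks=[-]
After op 4 cancel(order #1): fills=none; bids=[-] asks=[-]
After op 5 cancel(order #1): fills=none; bids=[-] asks=[-]

Answer: bid=95 ask=-
bid=- ask=-
bid=- ask=-
bid=- ask=-
bid=- ask=-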